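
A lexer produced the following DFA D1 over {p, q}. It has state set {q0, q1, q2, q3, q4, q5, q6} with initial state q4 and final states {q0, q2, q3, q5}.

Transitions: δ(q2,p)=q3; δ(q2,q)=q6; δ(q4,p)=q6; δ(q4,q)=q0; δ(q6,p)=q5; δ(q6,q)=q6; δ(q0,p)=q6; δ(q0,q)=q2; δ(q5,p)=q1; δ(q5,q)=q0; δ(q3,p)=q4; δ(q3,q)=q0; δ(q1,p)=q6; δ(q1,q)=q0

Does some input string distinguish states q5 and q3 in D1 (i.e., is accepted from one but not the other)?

All states are reachable from the start state.
P0 = {q0,q2,q3,q5} | {q1,q4,q6}.
Refine {q0,q2,q3,q5} on symbol p: members go to different blocks, giving {q0,q3,q5} and {q2}.
On input q, block {q0,q3,q5} splits into {q3,q5} and {q0}.
On input p, block {q1,q4,q6} splits into {q1,q4} and {q6}.
Stable partition: {q3,q5} | {q1,q4} | {q2} | {q0} | {q6} — 5 equivalence classes.
q5 and q3 lie in the same block of the stable partition, so they are equivalent — no string distinguishes them.

No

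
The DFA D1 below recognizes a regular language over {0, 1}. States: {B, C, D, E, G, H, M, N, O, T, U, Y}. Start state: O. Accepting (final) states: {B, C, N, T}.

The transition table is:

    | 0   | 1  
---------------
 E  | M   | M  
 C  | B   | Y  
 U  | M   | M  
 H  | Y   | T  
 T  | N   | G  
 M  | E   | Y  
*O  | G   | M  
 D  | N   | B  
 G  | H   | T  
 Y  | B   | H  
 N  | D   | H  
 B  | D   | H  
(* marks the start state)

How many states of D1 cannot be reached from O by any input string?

2

Starting at O and following transitions, the reachable set is {B, D, E, G, H, M, N, O, T, Y}. That leaves C, U unreachable — 2 in total.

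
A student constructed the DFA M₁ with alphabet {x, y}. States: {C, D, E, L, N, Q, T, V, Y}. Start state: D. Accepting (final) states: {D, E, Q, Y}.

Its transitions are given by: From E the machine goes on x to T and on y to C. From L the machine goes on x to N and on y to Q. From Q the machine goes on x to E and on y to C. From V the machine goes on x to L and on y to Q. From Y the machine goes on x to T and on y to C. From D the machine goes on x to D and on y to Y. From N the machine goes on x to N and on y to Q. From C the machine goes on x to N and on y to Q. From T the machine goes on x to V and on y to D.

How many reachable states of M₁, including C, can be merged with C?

4

Every state is reachable, so we keep all 9.
P0 = {D,E,Q,Y} | {C,L,N,T,V}.
Refine {D,E,Q,Y} on symbol x: members go to different blocks, giving {E,Y} and {D,Q}.
On input x, block {D,Q} splits into {D} and {Q}.
Refine {C,L,N,T,V} on symbol y: members go to different blocks, giving {C,L,N,V} and {T}.
Stable partition: {E,Y} | {C,L,N,V} | {D} | {Q} | {T} — 5 equivalence classes.
The equivalence class containing C is {C,L,N,V}, of size 4.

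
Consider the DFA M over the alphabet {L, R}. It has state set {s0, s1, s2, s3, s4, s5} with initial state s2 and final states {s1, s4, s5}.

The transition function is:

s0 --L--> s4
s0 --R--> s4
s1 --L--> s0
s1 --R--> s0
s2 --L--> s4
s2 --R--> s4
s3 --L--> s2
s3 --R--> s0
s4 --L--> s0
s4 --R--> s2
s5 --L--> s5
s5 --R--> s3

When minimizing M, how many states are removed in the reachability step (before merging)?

Starting at s2 and following transitions, the reachable set is {s0, s2, s4}. That leaves s1, s3, s5 unreachable — 3 in total.

3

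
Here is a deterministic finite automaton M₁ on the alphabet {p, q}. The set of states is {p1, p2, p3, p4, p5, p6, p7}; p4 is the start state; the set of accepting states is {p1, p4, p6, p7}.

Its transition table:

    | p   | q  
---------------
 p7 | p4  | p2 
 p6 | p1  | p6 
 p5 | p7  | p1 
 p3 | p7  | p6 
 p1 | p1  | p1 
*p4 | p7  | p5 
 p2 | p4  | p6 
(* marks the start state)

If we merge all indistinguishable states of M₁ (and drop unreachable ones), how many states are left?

3

States {p3} cannot be reached from the start state, so discard them.
P0 = {p1,p4,p6,p7} | {p2,p5}.
Refine {p1,p4,p6,p7} on symbol q: members go to different blocks, giving {p1,p6} and {p4,p7}.
Stable partition: {p1,p6} | {p2,p5} | {p4,p7} — 3 equivalence classes.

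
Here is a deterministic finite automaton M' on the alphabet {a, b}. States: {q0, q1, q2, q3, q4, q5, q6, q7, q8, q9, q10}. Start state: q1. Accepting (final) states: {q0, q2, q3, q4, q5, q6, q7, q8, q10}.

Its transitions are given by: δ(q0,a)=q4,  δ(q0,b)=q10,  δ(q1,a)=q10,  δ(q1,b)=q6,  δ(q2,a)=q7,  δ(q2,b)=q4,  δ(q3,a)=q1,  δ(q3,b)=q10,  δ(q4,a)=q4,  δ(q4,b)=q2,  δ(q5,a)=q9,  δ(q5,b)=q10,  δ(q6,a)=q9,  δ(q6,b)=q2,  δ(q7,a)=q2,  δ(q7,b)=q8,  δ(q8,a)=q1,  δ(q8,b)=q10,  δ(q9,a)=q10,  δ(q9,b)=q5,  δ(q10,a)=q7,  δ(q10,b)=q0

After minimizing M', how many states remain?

5

Reachable states from the start: {q0,q1,q2,q4,q5,q6,q7,q8,q9,q10}. Unreachable: {q3} — drop them.
Initial partition by acceptance: {q0,q2,q4,q5,q6,q7,q8,q10} | {q1,q9}.
On input a, block {q0,q2,q4,q5,q6,q7,q8,q10} splits into {q0,q2,q4,q7,q10} and {q5,q6,q8}.
Split {q0,q2,q4,q7,q10} by δ(·,b) → {q0,q2,q4,q10} and {q7}.
Refine {q0,q2,q4,q10} on symbol a: members go to different blocks, giving {q0,q4} and {q2,q10}.
The partition is now stable with 5 blocks: {q0,q4} | {q1,q9} | {q5,q6,q8} | {q7} | {q2,q10}.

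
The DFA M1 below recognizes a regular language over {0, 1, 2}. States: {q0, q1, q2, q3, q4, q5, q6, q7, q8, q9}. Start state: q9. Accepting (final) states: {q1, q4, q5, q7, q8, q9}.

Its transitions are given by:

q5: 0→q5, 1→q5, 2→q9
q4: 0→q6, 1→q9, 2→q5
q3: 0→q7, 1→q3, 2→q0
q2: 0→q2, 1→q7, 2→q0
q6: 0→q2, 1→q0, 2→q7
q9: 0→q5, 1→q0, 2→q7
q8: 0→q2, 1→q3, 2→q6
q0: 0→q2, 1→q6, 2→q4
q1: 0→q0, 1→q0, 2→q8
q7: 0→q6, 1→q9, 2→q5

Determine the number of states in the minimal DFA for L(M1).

5

Reachable states from the start: {q0,q2,q4,q5,q6,q7,q9}. Unreachable: {q1,q3,q8} — drop them.
P0 = {q4,q5,q7,q9} | {q0,q2,q6}.
Refine {q4,q5,q7,q9} on symbol 0: members go to different blocks, giving {q4,q7} and {q5,q9}.
On input 1, block {q0,q2,q6} splits into {q0,q6} and {q2}.
On input 1, block {q5,q9} splits into {q5} and {q9}.
The partition is now stable with 5 blocks: {q4,q7} | {q0,q6} | {q5} | {q2} | {q9}.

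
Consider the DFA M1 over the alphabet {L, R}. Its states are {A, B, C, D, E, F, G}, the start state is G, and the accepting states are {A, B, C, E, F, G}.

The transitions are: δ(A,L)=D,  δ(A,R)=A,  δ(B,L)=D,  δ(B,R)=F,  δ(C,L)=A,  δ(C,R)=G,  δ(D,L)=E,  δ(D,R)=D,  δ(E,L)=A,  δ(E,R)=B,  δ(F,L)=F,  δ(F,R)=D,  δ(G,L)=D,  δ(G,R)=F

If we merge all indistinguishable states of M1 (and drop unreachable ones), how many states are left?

First remove the unreachable states {C}; 6 states remain.
Start with accepting vs non-accepting: {A,B,E,F,G} | {D}.
Refine {A,B,E,F,G} on symbol L: members go to different blocks, giving {A,B,G} and {E,F}.
On input R, block {A,B,G} splits into {B,G} and {A}.
Split {E,F} by δ(·,L) → {E} and {F}.
Stable partition: {B,G} | {D} | {E} | {A} | {F} — 5 equivalence classes.

5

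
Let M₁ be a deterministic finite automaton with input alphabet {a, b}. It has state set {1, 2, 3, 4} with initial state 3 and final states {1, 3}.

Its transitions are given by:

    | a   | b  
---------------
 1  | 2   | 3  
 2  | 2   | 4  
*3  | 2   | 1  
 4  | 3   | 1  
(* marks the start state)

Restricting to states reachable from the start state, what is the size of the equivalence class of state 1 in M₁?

2

Initial partition by acceptance: {1,3} | {2,4}.
On input a, block {2,4} splits into {2} and {4}.
The partition is now stable with 3 blocks: {1,3} | {2} | {4}.
The equivalence class containing 1 is {1,3}, of size 2.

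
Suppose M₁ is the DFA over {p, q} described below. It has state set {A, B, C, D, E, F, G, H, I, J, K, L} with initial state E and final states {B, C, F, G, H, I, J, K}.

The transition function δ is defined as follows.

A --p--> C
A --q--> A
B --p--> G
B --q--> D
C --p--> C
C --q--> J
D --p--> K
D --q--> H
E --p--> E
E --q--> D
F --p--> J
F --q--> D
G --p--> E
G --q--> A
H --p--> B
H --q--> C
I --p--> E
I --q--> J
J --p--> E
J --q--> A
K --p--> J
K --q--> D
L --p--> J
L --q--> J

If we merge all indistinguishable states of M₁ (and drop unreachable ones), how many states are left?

7

Reachable states from the start: {A,B,C,D,E,G,H,J,K}. Unreachable: {F,I,L} — drop them.
P0 = {B,C,G,H,J,K} | {A,D,E}.
On input p, block {B,C,G,H,J,K} splits into {B,C,H,K} and {G,J}.
Refine {B,C,H,K} on symbol p: members go to different blocks, giving {B,K} and {C,H}.
On input p, block {A,D,E} splits into {A} and {D} and {E}.
On input p, block {C,H} splits into {C} and {H}.
No further refinement is possible. Final partition (7 blocks): {B,K} | {A} | {G,J} | {C} | {D} | {E} | {H}.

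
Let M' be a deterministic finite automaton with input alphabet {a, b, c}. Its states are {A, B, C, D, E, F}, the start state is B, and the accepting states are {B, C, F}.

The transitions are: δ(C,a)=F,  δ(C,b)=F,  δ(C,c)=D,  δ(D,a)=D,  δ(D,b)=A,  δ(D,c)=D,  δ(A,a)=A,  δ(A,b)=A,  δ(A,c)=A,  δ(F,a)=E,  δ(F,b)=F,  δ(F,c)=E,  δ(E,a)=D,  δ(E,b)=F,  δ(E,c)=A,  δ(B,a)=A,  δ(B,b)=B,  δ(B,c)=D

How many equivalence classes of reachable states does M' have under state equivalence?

Reachable states from the start: {A,B,D}. Unreachable: {C,E,F} — drop them.
Initial partition by acceptance: {B} | {A,D}.
The partition is now stable with 2 blocks: {B} | {A,D}.

2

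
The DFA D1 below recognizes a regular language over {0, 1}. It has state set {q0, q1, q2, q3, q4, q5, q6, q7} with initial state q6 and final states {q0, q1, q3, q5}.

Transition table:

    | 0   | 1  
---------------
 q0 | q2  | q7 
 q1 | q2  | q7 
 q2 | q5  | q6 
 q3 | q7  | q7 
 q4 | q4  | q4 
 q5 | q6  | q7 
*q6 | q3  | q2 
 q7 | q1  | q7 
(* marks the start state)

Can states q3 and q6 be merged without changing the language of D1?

Reachable states from the start: {q1,q2,q3,q5,q6,q7}. Unreachable: {q0,q4} — drop them.
P0 = {q1,q3,q5} | {q2,q6,q7}.
The partition is now stable with 2 blocks: {q1,q3,q5} | {q2,q6,q7}.
q3 and q6 end up in different blocks, so they are distinguishable. For instance, the string 'ε' is accepted from only q3.

No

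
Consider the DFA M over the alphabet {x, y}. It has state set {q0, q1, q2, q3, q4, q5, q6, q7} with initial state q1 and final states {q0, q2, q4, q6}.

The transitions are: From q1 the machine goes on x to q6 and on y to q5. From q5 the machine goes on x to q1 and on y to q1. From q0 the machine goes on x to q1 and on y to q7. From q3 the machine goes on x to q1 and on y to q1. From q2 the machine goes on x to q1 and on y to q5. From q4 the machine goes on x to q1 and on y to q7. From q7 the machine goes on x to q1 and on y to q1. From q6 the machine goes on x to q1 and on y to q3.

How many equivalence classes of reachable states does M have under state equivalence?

3

Reachable states from the start: {q1,q3,q5,q6}. Unreachable: {q0,q2,q4,q7} — drop them.
P0 = {q6} | {q1,q3,q5}.
Split {q1,q3,q5} by δ(·,x) → {q3,q5} and {q1}.
Stable partition: {q6} | {q3,q5} | {q1} — 3 equivalence classes.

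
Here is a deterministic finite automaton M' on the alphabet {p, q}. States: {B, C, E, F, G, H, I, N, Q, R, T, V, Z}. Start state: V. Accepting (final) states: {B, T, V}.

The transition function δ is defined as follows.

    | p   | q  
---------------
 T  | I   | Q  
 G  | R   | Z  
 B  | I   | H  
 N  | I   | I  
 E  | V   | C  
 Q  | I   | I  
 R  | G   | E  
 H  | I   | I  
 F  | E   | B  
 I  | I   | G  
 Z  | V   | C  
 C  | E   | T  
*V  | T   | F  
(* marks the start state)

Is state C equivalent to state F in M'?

Yes

States {N} cannot be reached from the start state, so discard them.
P0 = {B,T,V} | {C,E,F,G,H,I,Q,R,Z}.
Refine {B,T,V} on symbol p: members go to different blocks, giving {B,T} and {V}.
Refine {C,E,F,G,H,I,Q,R,Z} on symbol p: members go to different blocks, giving {C,F,G,H,I,Q,R} and {E,Z}.
On input p, block {C,F,G,H,I,Q,R} splits into {G,H,I,Q,R} and {C,F}.
Refine {G,H,I,Q,R} on symbol q: members go to different blocks, giving {H,I,Q} and {G,R}.
Split {H,I,Q} by δ(·,q) → {H,Q} and {I}.
No further refinement is possible. Final partition (7 blocks): {B,T} | {H,Q} | {V} | {E,Z} | {C,F} | {G,R} | {I}.
C and F lie in the same block of the stable partition, so they are equivalent — no string distinguishes them.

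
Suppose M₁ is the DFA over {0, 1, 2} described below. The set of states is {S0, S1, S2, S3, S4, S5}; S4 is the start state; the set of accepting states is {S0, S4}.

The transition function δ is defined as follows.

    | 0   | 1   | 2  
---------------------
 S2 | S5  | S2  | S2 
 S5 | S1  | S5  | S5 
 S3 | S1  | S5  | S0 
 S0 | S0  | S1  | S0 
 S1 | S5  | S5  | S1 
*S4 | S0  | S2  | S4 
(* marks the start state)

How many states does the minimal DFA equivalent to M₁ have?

First remove the unreachable states {S3}; 5 states remain.
Initial partition by acceptance: {S0,S4} | {S1,S2,S5}.
The partition is now stable with 2 blocks: {S0,S4} | {S1,S2,S5}.

2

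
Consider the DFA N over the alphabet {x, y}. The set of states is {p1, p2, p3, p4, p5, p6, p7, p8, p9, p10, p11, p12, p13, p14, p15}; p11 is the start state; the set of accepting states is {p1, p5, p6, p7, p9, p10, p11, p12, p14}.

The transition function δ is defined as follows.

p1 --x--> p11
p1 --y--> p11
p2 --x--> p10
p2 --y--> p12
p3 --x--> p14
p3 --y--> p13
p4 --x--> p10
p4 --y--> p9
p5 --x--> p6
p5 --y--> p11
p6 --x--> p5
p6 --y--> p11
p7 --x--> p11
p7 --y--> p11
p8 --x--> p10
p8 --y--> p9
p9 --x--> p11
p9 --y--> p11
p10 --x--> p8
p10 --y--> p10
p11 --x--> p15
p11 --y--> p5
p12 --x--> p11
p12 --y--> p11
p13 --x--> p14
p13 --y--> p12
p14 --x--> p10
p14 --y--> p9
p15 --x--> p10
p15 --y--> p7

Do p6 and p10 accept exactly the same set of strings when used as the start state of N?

No

Reachable states from the start: {p5,p6,p7,p8,p9,p10,p11,p15}. Unreachable: {p1,p2,p3,p4,p12,p13,p14} — drop them.
P0 = {p5,p6,p7,p9,p10,p11} | {p8,p15}.
Refine {p5,p6,p7,p9,p10,p11} on symbol x: members go to different blocks, giving {p5,p6,p7,p9} and {p10,p11}.
Refine {p5,p6,p7,p9} on symbol x: members go to different blocks, giving {p5,p6} and {p7,p9}.
Split {p10,p11} by δ(·,y) → {p10} and {p11}.
Stable partition: {p5,p6} | {p8,p15} | {p10} | {p7,p9} | {p11} — 5 equivalence classes.
p6 and p10 end up in different blocks, so they are distinguishable. For instance, the string 'x' is accepted from only p6.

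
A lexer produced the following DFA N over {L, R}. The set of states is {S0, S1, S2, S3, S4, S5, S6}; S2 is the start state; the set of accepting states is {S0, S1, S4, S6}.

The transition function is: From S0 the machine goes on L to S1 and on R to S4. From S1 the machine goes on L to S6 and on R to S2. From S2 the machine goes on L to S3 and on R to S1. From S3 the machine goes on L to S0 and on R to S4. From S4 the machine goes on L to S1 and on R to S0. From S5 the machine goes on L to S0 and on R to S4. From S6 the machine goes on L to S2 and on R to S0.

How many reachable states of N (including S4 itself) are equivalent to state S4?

2

First remove the unreachable states {S5}; 6 states remain.
Start with accepting vs non-accepting: {S0,S1,S4,S6} | {S2,S3}.
On input L, block {S0,S1,S4,S6} splits into {S0,S1,S4} and {S6}.
Split {S0,S1,S4} by δ(·,L) → {S0,S4} and {S1}.
On input L, block {S2,S3} splits into {S2} and {S3}.
Stable partition: {S0,S4} | {S2} | {S6} | {S1} | {S3} — 5 equivalence classes.
The equivalence class containing S4 is {S0,S4}, of size 2.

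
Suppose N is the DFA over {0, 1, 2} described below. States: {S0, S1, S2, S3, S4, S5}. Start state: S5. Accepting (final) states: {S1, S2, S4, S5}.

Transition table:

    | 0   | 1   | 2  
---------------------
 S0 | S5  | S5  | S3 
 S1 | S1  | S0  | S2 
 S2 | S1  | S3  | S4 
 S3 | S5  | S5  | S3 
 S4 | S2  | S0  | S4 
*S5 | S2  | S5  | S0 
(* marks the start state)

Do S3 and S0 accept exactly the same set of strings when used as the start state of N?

Initial partition by acceptance: {S1,S2,S4,S5} | {S0,S3}.
Refine {S1,S2,S4,S5} on symbol 1: members go to different blocks, giving {S1,S2,S4} and {S5}.
The partition is now stable with 3 blocks: {S1,S2,S4} | {S0,S3} | {S5}.
S3 and S0 lie in the same block of the stable partition, so they are equivalent — no string distinguishes them.

Yes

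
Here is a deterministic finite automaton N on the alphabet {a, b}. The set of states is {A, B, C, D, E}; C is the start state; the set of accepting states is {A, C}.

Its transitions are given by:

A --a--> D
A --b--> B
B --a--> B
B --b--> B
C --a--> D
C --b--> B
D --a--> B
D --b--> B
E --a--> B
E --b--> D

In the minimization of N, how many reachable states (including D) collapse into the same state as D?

2

States {A,E} cannot be reached from the start state, so discard them.
Start with accepting vs non-accepting: {C} | {B,D}.
Stable partition: {C} | {B,D} — 2 equivalence classes.
State D belongs to the block {B,D}, which has 2 states.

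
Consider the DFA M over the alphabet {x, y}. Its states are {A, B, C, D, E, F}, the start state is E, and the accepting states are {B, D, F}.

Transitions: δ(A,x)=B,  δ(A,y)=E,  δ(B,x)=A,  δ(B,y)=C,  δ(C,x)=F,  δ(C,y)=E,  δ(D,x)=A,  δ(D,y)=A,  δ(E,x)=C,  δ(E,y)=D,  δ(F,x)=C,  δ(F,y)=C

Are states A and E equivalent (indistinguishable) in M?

No

All states are reachable from the start state.
P0 = {B,D,F} | {A,C,E}.
On input x, block {A,C,E} splits into {A,C} and {E}.
Stable partition: {B,D,F} | {A,C} | {E} — 3 equivalence classes.
A and E end up in different blocks, so they are distinguishable. For instance, the string 'x' is accepted from only A.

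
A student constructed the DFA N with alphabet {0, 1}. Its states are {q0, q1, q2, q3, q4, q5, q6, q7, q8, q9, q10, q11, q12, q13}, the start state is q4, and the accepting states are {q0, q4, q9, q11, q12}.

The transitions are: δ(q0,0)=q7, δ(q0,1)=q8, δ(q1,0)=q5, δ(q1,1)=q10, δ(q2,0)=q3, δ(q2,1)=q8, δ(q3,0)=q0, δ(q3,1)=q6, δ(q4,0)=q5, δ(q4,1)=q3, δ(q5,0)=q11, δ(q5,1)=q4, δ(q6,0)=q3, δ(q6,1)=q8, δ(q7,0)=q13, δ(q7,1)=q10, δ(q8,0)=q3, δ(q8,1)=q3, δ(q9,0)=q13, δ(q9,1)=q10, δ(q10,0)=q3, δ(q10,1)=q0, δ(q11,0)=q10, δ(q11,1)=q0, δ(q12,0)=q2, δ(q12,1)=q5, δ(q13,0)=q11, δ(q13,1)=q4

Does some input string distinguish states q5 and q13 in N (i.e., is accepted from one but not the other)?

Reachable states from the start: {q0,q3,q4,q5,q6,q7,q8,q10,q11,q13}. Unreachable: {q1,q2,q9,q12} — drop them.
P0 = {q0,q4,q11} | {q3,q5,q6,q7,q8,q10,q13}.
Refine {q0,q4,q11} on symbol 1: members go to different blocks, giving {q0,q4} and {q11}.
On input 0, block {q3,q5,q6,q7,q8,q10,q13} splits into {q6,q7,q8,q10} and {q5,q13} and {q3}.
Refine {q0,q4} on symbol 0: members go to different blocks, giving {q0} and {q4}.
Refine {q6,q7,q8,q10} on symbol 0: members go to different blocks, giving {q6,q8,q10} and {q7}.
Split {q6,q8,q10} by δ(·,1) → {q6} and {q8} and {q10}.
Stable partition: {q0} | {q6} | {q11} | {q5,q13} | {q3} | {q4} | {q7} | {q8} | {q10} — 9 equivalence classes.
q5 and q13 lie in the same block of the stable partition, so they are equivalent — no string distinguishes them.

No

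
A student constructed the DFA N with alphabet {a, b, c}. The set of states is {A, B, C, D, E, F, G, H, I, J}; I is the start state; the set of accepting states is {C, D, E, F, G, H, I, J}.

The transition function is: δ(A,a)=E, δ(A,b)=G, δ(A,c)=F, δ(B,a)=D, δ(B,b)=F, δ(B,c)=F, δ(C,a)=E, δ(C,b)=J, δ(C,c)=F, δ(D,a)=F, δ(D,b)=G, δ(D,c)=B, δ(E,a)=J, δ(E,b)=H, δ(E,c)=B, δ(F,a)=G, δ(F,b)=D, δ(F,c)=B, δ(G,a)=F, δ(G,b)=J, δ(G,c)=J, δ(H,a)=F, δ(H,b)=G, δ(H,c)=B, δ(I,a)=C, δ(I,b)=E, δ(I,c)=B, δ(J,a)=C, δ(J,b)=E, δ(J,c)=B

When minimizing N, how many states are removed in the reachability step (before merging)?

1

BFS from I reaches {B, C, D, E, F, G, H, I, J}; the 1 state(s) A are never visited.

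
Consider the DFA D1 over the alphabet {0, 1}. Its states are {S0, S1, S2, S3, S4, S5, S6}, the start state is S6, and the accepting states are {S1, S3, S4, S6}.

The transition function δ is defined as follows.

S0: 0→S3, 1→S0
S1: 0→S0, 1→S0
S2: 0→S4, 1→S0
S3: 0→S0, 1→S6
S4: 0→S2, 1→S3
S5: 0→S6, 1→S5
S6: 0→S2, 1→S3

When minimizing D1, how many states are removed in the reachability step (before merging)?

2

Starting at S6 and following transitions, the reachable set is {S0, S2, S3, S4, S6}. That leaves S1, S5 unreachable — 2 in total.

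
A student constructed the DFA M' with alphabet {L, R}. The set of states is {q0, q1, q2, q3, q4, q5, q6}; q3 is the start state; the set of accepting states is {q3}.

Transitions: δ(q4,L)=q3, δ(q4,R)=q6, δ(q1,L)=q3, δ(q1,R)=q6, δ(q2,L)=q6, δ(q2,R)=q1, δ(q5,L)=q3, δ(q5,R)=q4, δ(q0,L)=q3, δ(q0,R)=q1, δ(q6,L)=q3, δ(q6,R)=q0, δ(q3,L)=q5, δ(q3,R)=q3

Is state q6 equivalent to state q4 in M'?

States {q2} cannot be reached from the start state, so discard them.
Start with accepting vs non-accepting: {q3} | {q0,q1,q4,q5,q6}.
No further refinement is possible. Final partition (2 blocks): {q3} | {q0,q1,q4,q5,q6}.
q6 and q4 lie in the same block of the stable partition, so they are equivalent — no string distinguishes them.

Yes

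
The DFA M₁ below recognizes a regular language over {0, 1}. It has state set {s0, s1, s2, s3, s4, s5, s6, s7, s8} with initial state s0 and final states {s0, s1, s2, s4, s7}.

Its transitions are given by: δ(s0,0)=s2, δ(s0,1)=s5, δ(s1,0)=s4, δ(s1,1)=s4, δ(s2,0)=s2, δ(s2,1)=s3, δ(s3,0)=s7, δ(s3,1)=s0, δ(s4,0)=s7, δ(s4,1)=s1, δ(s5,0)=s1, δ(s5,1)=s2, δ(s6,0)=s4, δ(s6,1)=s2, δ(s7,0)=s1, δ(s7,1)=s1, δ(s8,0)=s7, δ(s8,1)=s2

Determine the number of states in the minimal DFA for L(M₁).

3

First remove the unreachable states {s6,s8}; 7 states remain.
Initial partition by acceptance: {s0,s1,s2,s4,s7} | {s3,s5}.
Split {s0,s1,s2,s4,s7} by δ(·,1) → {s1,s4,s7} and {s0,s2}.
Stable partition: {s1,s4,s7} | {s3,s5} | {s0,s2} — 3 equivalence classes.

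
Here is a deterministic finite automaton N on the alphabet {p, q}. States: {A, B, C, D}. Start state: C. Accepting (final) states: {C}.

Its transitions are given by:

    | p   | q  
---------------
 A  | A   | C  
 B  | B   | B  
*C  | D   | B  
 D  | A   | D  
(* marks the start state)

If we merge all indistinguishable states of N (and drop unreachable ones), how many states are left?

Every state is reachable, so we keep all 4.
Initial partition by acceptance: {C} | {A,B,D}.
Split {A,B,D} by δ(·,q) → {B,D} and {A}.
Split {B,D} by δ(·,p) → {B} and {D}.
The partition is now stable with 4 blocks: {C} | {B} | {A} | {D}.

4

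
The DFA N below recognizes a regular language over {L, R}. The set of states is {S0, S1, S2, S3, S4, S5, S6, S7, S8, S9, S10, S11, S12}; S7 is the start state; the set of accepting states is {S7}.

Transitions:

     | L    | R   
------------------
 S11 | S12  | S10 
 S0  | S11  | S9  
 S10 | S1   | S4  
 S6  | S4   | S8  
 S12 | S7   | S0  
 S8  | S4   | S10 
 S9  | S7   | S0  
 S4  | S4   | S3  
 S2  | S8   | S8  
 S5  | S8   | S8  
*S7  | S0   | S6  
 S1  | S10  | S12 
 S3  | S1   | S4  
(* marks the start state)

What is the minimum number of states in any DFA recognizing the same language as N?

Reachable states from the start: {S0,S1,S3,S4,S6,S7,S8,S9,S10,S11,S12}. Unreachable: {S2,S5} — drop them.
Start with accepting vs non-accepting: {S7} | {S0,S1,S3,S4,S6,S8,S9,S10,S11,S12}.
Split {S0,S1,S3,S4,S6,S8,S9,S10,S11,S12} by δ(·,L) → {S0,S1,S3,S4,S6,S8,S10,S11} and {S9,S12}.
Split {S0,S1,S3,S4,S6,S8,S10,S11} by δ(·,L) → {S0,S1,S3,S4,S6,S8,S10} and {S11}.
Refine {S0,S1,S3,S4,S6,S8,S10} on symbol L: members go to different blocks, giving {S1,S3,S4,S6,S8,S10} and {S0}.
Split {S1,S3,S4,S6,S8,S10} by δ(·,R) → {S3,S4,S6,S8,S10} and {S1}.
On input L, block {S3,S4,S6,S8,S10} splits into {S4,S6,S8} and {S3,S10}.
On input R, block {S4,S6,S8} splits into {S4,S8} and {S6}.
No further refinement is possible. Final partition (8 blocks): {S7} | {S4,S8} | {S9,S12} | {S11} | {S0} | {S1} | {S3,S10} | {S6}.

8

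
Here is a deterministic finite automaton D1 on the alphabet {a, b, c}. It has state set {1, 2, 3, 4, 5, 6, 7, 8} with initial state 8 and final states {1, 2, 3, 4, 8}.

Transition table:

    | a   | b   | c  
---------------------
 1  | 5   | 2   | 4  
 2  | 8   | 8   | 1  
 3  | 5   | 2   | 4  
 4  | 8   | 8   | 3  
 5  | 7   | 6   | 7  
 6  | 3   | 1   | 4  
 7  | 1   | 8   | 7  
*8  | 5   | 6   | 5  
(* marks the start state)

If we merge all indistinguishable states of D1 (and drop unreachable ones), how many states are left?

6

All states are reachable from the start state.
P0 = {1,2,3,4,8} | {5,6,7}.
Refine {1,2,3,4,8} on symbol a: members go to different blocks, giving {1,3,8} and {2,4}.
Refine {1,3,8} on symbol b: members go to different blocks, giving {1,3} and {8}.
Refine {5,6,7} on symbol a: members go to different blocks, giving {6,7} and {5}.
Refine {6,7} on symbol b: members go to different blocks, giving {6} and {7}.
The partition is now stable with 6 blocks: {1,3} | {6} | {2,4} | {8} | {5} | {7}.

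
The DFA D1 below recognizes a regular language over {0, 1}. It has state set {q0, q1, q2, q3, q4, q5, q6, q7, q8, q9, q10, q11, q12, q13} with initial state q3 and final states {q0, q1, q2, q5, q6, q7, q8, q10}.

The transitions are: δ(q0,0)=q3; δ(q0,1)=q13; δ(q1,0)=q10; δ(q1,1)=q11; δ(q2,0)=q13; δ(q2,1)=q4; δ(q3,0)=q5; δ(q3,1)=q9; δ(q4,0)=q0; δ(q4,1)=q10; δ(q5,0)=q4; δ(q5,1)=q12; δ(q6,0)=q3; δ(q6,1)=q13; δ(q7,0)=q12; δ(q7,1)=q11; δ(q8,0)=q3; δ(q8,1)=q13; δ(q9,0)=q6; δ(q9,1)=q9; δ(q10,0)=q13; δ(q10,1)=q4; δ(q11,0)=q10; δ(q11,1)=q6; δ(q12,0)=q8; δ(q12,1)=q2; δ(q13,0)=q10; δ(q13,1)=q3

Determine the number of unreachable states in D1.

No path from q3 leads to q1, q7, q11; the other 11 states are all reachable.

3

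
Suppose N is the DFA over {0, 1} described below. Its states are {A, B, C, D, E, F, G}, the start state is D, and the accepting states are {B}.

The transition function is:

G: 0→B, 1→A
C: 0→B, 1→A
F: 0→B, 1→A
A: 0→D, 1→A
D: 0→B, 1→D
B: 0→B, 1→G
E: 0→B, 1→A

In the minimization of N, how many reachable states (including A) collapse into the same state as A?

1

Reachable states from the start: {A,B,D,G}. Unreachable: {C,E,F} — drop them.
P0 = {B} | {A,D,G}.
On input 0, block {A,D,G} splits into {D,G} and {A}.
Refine {D,G} on symbol 1: members go to different blocks, giving {D} and {G}.
No further refinement is possible. Final partition (4 blocks): {B} | {D} | {A} | {G}.
The equivalence class containing A is {A}, of size 1.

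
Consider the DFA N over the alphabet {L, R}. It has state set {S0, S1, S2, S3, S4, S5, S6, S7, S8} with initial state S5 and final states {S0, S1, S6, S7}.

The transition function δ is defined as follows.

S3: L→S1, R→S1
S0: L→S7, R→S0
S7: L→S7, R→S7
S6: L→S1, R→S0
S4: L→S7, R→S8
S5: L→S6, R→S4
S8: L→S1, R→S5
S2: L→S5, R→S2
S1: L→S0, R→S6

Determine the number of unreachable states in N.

Starting at S5 and following transitions, the reachable set is {S0, S1, S4, S5, S6, S7, S8}. That leaves S2, S3 unreachable — 2 in total.

2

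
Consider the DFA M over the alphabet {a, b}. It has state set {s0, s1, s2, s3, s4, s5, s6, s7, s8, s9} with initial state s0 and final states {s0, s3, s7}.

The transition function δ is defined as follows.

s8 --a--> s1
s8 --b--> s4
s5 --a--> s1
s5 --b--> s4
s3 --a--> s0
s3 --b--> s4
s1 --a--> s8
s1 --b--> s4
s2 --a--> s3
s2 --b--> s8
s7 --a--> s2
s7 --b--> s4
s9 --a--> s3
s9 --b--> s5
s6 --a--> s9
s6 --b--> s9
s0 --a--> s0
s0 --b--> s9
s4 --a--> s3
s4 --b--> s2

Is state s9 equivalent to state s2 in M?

First remove the unreachable states {s6,s7}; 8 states remain.
Start with accepting vs non-accepting: {s0,s3} | {s1,s2,s4,s5,s8,s9}.
Refine {s1,s2,s4,s5,s8,s9} on symbol a: members go to different blocks, giving {s1,s5,s8} and {s2,s4,s9}.
On input b, block {s2,s4,s9} splits into {s2,s9} and {s4}.
Refine {s0,s3} on symbol b: members go to different blocks, giving {s0} and {s3}.
The partition is now stable with 5 blocks: {s0} | {s1,s5,s8} | {s2,s9} | {s4} | {s3}.
s9 and s2 lie in the same block of the stable partition, so they are equivalent — no string distinguishes them.

Yes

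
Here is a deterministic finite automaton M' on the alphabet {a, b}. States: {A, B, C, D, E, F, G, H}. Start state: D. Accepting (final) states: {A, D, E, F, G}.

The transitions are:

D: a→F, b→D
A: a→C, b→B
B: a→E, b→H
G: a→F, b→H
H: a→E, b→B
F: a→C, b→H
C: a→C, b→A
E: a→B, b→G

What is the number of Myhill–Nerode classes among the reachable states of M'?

6

Every state is reachable, so we keep all 8.
P0 = {A,D,E,F,G} | {B,C,H}.
On input a, block {A,D,E,F,G} splits into {A,E,F} and {D,G}.
Split {A,E,F} by δ(·,b) → {A,F} and {E}.
On input a, block {B,C,H} splits into {B,H} and {C}.
Split {D,G} by δ(·,b) → {D} and {G}.
The partition is now stable with 6 blocks: {A,F} | {B,H} | {D} | {E} | {C} | {G}.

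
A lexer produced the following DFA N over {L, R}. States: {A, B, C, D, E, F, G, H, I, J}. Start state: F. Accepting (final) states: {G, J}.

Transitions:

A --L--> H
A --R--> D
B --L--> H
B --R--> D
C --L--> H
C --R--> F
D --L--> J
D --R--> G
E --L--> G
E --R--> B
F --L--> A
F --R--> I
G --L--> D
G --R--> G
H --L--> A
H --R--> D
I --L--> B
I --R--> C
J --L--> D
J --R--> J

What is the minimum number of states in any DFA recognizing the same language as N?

Reachable states from the start: {A,B,C,D,F,G,H,I,J}. Unreachable: {E} — drop them.
Initial partition by acceptance: {G,J} | {A,B,C,D,F,H,I}.
Split {A,B,C,D,F,H,I} by δ(·,L) → {A,B,C,F,H,I} and {D}.
Refine {A,B,C,F,H,I} on symbol R: members go to different blocks, giving {A,B,H} and {C,F,I}.
Stable partition: {G,J} | {A,B,H} | {D} | {C,F,I} — 4 equivalence classes.

4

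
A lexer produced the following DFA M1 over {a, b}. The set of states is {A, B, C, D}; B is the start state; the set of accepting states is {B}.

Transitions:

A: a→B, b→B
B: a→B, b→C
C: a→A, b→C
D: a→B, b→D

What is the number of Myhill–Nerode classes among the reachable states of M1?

3

States {D} cannot be reached from the start state, so discard them.
Initial partition by acceptance: {B} | {A,C}.
On input a, block {A,C} splits into {A} and {C}.
The partition is now stable with 3 blocks: {B} | {A} | {C}.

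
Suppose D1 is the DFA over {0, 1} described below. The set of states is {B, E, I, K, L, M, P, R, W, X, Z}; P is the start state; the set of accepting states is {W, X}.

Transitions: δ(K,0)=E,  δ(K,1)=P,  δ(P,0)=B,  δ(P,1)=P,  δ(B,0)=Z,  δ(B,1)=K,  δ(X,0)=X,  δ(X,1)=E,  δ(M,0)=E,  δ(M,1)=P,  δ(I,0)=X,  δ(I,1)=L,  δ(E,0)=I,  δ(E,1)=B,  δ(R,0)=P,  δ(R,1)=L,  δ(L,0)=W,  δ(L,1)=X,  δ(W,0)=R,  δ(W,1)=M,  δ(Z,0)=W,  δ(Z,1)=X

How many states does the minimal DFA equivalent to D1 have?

Every state is reachable, so we keep all 11.
Initial partition by acceptance: {W,X} | {B,E,I,K,L,M,P,R,Z}.
Refine {W,X} on symbol 0: members go to different blocks, giving {X} and {W}.
On input 0, block {B,E,I,K,L,M,P,R,Z} splits into {B,E,K,M,P,R} and {L,Z} and {I}.
Refine {B,E,K,M,P,R} on symbol 0: members go to different blocks, giving {K,M,P,R} and {B} and {E}.
Split {K,M,P,R} by δ(·,0) → {K,M} and {P} and {R}.
Stable partition: {X} | {K,M} | {W} | {L,Z} | {I} | {B} | {E} | {P} | {R} — 9 equivalence classes.

9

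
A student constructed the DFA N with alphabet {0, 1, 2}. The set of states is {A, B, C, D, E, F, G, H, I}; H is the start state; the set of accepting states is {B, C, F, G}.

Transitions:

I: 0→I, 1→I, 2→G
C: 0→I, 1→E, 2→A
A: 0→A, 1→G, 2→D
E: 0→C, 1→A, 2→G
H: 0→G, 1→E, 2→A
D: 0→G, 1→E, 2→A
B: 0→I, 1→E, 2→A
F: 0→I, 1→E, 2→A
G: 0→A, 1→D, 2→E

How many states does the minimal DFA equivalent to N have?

Reachable states from the start: {A,C,D,E,G,H,I}. Unreachable: {B,F} — drop them.
Initial partition by acceptance: {C,G} | {A,D,E,H,I}.
Refine {A,D,E,H,I} on symbol 0: members go to different blocks, giving {D,E,H} and {A,I}.
Refine {C,G} on symbol 2: members go to different blocks, giving {C} and {G}.
Refine {D,E,H} on symbol 0: members go to different blocks, giving {D,H} and {E}.
On input 1, block {A,I} splits into {A} and {I}.
Stable partition: {C} | {D,H} | {A} | {G} | {E} | {I} — 6 equivalence classes.

6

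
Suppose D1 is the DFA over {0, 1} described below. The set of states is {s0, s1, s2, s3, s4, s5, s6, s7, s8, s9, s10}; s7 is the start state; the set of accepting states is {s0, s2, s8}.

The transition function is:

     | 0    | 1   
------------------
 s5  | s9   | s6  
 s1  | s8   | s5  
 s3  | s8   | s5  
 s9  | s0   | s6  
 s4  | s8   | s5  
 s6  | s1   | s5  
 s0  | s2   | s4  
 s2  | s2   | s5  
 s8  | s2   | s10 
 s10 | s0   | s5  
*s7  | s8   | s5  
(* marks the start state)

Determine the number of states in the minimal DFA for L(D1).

First remove the unreachable states {s3}; 10 states remain.
Start with accepting vs non-accepting: {s0,s2,s8} | {s1,s4,s5,s6,s7,s9,s10}.
Split {s1,s4,s5,s6,s7,s9,s10} by δ(·,0) → {s1,s4,s7,s9,s10} and {s5,s6}.
Refine {s0,s2,s8} on symbol 1: members go to different blocks, giving {s0,s8} and {s2}.
No further refinement is possible. Final partition (4 blocks): {s0,s8} | {s1,s4,s7,s9,s10} | {s5,s6} | {s2}.

4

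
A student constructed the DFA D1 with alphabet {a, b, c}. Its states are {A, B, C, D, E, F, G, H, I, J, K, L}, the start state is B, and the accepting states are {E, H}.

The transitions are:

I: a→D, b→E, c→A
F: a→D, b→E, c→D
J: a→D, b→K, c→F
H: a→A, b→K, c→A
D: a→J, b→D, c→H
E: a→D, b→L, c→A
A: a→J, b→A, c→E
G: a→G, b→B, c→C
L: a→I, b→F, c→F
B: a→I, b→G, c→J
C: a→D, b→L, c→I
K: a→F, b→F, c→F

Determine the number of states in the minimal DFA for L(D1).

7

Start with accepting vs non-accepting: {E,H} | {A,B,C,D,F,G,I,J,K,L}.
On input b, block {A,B,C,D,F,G,I,J,K,L} splits into {A,B,C,D,G,J,K,L} and {F,I}.
On input a, block {A,B,C,D,G,J,K,L} splits into {A,C,D,G,J} and {B,K,L}.
Refine {A,C,D,G,J} on symbol b: members go to different blocks, giving {C,G,J} and {A,D}.
On input a, block {C,G,J} splits into {C,J} and {G}.
On input b, block {B,K,L} splits into {K,L} and {B}.
No further refinement is possible. Final partition (7 blocks): {E,H} | {C,J} | {F,I} | {K,L} | {A,D} | {G} | {B}.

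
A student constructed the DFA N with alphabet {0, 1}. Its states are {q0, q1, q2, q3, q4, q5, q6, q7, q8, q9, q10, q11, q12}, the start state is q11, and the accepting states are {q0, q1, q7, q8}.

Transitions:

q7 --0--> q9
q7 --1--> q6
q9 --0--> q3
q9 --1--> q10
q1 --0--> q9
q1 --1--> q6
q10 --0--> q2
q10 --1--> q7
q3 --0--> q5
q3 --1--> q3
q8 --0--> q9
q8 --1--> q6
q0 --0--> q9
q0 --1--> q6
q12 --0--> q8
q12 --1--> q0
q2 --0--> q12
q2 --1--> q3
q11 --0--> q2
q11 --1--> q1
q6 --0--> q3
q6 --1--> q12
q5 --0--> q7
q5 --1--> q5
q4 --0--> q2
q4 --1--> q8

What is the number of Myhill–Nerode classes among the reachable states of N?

8

Reachable states from the start: {q0,q1,q2,q3,q5,q6,q7,q8,q9,q10,q11,q12}. Unreachable: {q4} — drop them.
Start with accepting vs non-accepting: {q0,q1,q7,q8} | {q2,q3,q5,q6,q9,q10,q11,q12}.
Refine {q2,q3,q5,q6,q9,q10,q11,q12} on symbol 0: members go to different blocks, giving {q2,q3,q6,q9,q10,q11} and {q5,q12}.
Refine {q2,q3,q6,q9,q10,q11} on symbol 0: members go to different blocks, giving {q6,q9,q10,q11} and {q2,q3}.
Refine {q6,q9,q10,q11} on symbol 1: members go to different blocks, giving {q10,q11} and {q6} and {q9}.
On input 1, block {q5,q12} splits into {q5} and {q12}.
On input 0, block {q2,q3} splits into {q2} and {q3}.
No further refinement is possible. Final partition (8 blocks): {q0,q1,q7,q8} | {q10,q11} | {q5} | {q2} | {q6} | {q9} | {q12} | {q3}.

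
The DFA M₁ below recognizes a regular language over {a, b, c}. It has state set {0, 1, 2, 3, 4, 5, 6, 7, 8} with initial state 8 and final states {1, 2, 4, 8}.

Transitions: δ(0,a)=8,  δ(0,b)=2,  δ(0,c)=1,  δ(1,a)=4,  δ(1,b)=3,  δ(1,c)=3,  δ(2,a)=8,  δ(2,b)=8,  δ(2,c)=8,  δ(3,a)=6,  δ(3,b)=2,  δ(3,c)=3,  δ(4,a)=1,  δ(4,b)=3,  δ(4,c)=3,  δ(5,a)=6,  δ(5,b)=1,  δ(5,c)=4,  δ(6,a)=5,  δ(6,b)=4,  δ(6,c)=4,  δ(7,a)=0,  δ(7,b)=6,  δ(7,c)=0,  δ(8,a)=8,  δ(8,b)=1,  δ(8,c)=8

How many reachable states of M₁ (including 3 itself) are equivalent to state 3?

1

Reachable states from the start: {1,2,3,4,5,6,8}. Unreachable: {0,7} — drop them.
Initial partition by acceptance: {1,2,4,8} | {3,5,6}.
On input b, block {1,2,4,8} splits into {1,4} and {2,8}.
Split {3,5,6} by δ(·,b) → {5,6} and {3}.
Split {2,8} by δ(·,b) → {2} and {8}.
The partition is now stable with 5 blocks: {1,4} | {5,6} | {2} | {3} | {8}.
State 3 belongs to the block {3}, which has 1 states.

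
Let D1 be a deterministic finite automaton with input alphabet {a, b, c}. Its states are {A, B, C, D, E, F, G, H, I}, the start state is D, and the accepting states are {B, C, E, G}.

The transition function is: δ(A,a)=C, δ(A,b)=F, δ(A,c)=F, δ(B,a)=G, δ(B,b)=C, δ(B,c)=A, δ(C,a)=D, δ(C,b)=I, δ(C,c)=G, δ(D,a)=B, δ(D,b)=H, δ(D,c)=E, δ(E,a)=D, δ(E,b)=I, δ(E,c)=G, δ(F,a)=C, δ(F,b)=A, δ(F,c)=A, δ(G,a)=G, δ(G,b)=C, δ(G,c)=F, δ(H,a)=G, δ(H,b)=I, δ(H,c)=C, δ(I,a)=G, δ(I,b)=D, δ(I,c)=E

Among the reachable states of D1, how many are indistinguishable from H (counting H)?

3

All states are reachable from the start state.
Initial partition by acceptance: {B,C,E,G} | {A,D,F,H,I}.
Split {B,C,E,G} by δ(·,a) → {B,G} and {C,E}.
Refine {A,D,F,H,I} on symbol a: members go to different blocks, giving {D,H,I} and {A,F}.
Stable partition: {B,G} | {D,H,I} | {C,E} | {A,F} — 4 equivalence classes.
The equivalence class containing H is {D,H,I}, of size 3.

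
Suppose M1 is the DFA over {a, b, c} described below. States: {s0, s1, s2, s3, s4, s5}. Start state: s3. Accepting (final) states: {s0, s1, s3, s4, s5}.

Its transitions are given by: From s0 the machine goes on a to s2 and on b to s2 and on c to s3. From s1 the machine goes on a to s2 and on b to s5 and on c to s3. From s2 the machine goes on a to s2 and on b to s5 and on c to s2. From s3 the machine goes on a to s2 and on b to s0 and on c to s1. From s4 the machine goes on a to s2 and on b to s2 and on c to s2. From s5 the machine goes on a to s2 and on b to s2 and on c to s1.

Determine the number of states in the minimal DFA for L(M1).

First remove the unreachable states {s4}; 5 states remain.
Initial partition by acceptance: {s0,s1,s3,s5} | {s2}.
Refine {s0,s1,s3,s5} on symbol b: members go to different blocks, giving {s0,s5} and {s1,s3}.
Stable partition: {s0,s5} | {s2} | {s1,s3} — 3 equivalence classes.

3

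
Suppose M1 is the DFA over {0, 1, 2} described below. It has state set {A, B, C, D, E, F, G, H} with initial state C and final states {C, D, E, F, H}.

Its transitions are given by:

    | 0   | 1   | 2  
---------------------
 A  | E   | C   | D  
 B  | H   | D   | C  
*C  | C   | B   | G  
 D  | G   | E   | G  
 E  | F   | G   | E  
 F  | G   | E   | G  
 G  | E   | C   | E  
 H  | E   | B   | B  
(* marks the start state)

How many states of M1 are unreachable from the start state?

1

BFS from C reaches {B, C, D, E, F, G, H}; the 1 state(s) A are never visited.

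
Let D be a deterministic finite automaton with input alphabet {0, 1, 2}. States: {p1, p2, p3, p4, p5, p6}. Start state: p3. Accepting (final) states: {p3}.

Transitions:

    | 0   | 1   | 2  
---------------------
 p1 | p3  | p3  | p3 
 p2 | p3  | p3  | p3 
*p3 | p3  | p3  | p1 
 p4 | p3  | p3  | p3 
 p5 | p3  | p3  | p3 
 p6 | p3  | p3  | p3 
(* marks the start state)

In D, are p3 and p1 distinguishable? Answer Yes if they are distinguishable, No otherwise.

Yes

Reachable states from the start: {p1,p3}. Unreachable: {p2,p4,p5,p6} — drop them.
Initial partition by acceptance: {p3} | {p1}.
Stable partition: {p3} | {p1} — 2 equivalence classes.
p3 and p1 end up in different blocks, so they are distinguishable. For instance, the string 'ε' is accepted from only p3.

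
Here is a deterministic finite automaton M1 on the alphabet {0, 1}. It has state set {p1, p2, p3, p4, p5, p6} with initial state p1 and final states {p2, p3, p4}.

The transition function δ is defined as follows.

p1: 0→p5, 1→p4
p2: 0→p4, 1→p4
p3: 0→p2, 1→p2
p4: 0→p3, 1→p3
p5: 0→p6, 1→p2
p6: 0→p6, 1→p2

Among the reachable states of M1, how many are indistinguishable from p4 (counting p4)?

3

All states are reachable from the start state.
Start with accepting vs non-accepting: {p2,p3,p4} | {p1,p5,p6}.
The partition is now stable with 2 blocks: {p2,p3,p4} | {p1,p5,p6}.
State p4 belongs to the block {p2,p3,p4}, which has 3 states.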